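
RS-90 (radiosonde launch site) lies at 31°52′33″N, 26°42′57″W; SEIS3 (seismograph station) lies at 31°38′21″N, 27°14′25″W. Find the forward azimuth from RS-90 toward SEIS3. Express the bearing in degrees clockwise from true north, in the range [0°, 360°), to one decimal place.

RS-90: φ = +31.87583°, λ = -26.71583°
SEIS3: φ = +31.63917°, λ = -27.24028°
Δλ = -0.5244°
y = sin Δλ · cos φ₂ = -0.007793
x = cos φ₁ sin φ₂ − sin φ₁ cos φ₂ cos Δλ = -0.004112
θ = atan2(y, x) = -117.8181° → 242.1819° (mod 360°)

242.2°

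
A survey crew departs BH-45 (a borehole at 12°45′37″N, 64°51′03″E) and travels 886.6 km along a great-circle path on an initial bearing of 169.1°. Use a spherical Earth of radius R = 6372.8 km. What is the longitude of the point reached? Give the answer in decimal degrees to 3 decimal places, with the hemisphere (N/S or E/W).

BH-45: φ = +12.76028°, λ = +64.85083°
δ = d/R = 886.6/6372.8 = 0.139123 rad
φ₂ = arcsin(sin φ₁ cos δ + cos φ₁ sin δ cos θ)
   = arcsin(0.22087·0.99034 + 0.97530·0.13867·-0.98196) = 4.92945°
λ₂ = λ₁ + atan2(sin θ sin δ cos φ₁, cos δ − sin φ₁ sin φ₂) = 66.35903°

66.359°E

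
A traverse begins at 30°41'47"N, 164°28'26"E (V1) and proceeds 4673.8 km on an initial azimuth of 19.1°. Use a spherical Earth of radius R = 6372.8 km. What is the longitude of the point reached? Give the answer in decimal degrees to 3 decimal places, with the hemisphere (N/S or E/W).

160.790°W

V1: φ = +30.69639°, λ = +164.47389°
δ = d/R = 4673.8/6372.8 = 0.733398 rad
φ₂ = arcsin(sin φ₁ cos δ + cos φ₁ sin δ cos θ)
   = arcsin(0.51049·0.74290 + 0.85988·0.66940·0.94495) = 67.39272°
λ₂ = λ₁ + atan2(sin θ sin δ cos φ₁, cos δ − sin φ₁ sin φ₂) = -160.78971°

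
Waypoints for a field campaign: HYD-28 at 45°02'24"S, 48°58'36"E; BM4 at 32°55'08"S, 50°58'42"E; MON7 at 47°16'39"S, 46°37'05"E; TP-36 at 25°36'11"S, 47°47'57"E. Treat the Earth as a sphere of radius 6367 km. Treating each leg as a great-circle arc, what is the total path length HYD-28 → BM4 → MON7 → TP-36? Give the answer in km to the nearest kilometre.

HYD-28: φ = -45.04000°, λ = +48.97667°
BM4: φ = -32.91889°, λ = +50.97833°
MON7: φ = -47.27750°, λ = +46.61806°
TP-36: φ = -25.60306°, λ = +47.79917°
HYD-28→BM4: c = 0.213270 rad, d = 1357.89 km
BM4→MON7: c = 0.257168 rad, d = 1637.39 km
MON7→TP-36: c = 0.378642 rad, d = 2410.82 km
Total = 1357.89 + 1637.39 + 2410.82 = 5406.09 km

5406 km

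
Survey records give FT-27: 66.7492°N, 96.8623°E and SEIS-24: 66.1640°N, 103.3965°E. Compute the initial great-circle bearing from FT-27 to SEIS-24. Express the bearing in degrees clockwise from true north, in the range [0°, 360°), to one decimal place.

99.6°

Δλ = 6.5342°
y = sin Δλ · cos φ₂ = 0.045987
x = cos φ₁ sin φ₂ − sin φ₁ cos φ₂ cos Δλ = -0.007802
θ = atan2(y, x) = 99.6283° → 99.6283° (mod 360°)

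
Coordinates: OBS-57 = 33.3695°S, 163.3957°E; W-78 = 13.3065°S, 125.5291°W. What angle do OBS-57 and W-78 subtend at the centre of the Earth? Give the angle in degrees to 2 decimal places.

67.03°

Δφ = 20.0630°,  Δλ = 71.0752°
a = sin²(Δφ/2) + cos φ₁ cos φ₂ sin²(Δλ/2) = 0.304908
c = 2·arcsin(√a) = 1.169966 rad = 67.0341°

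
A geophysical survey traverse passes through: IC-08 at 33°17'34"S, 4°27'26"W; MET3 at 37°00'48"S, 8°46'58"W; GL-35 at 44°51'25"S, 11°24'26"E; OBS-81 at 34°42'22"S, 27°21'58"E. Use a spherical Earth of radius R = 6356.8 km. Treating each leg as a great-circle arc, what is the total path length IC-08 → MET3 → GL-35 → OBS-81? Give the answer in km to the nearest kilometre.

4226 km

IC-08: φ = -33.29278°, λ = -4.45722°
MET3: φ = -37.01333°, λ = -8.78278°
GL-35: φ = -44.85694°, λ = +11.40722°
OBS-81: φ = -34.70611°, λ = +27.36611°
IC-08→MET3: c = 0.089570 rad, d = 569.38 km
MET3→GL-35: c = 0.298211 rad, d = 1895.67 km
GL-35→OBS-81: c = 0.276973 rad, d = 1760.66 km
Total = 569.38 + 1895.67 + 1760.66 = 4225.71 km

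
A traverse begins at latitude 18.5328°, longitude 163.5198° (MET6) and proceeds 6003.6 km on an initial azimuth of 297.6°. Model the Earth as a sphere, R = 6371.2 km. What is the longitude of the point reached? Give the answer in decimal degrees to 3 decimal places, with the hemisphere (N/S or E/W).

104.963°E

δ = d/R = 6003.6/6371.2 = 0.942303 rad
φ₂ = arcsin(sin φ₁ cos δ + cos φ₁ sin δ cos θ)
   = arcsin(0.31785·0.58793 + 0.94814·0.80891·0.46330) = 32.83374°
λ₂ = λ₁ + atan2(sin θ sin δ cos φ₁, cos δ − sin φ₁ sin φ₂) = 104.96313°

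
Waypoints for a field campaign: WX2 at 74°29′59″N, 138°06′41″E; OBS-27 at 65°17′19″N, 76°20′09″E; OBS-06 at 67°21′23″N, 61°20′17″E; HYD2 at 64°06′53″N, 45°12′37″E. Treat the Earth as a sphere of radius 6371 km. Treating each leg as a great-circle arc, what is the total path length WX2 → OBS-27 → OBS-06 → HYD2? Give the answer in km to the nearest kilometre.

3952 km

WX2: φ = +74.49972°, λ = +138.11139°
OBS-27: φ = +65.28861°, λ = +76.33583°
OBS-06: φ = +67.35639°, λ = +61.33806°
HYD2: φ = +64.11472°, λ = +45.21028°
WX2→OBS-27: c = 0.381196 rad, d = 2428.60 km
OBS-27→OBS-06: c = 0.110815 rad, d = 706.00 km
OBS-06→HYD2: c = 0.128267 rad, d = 817.19 km
Total = 2428.60 + 706.00 + 817.19 = 3951.79 km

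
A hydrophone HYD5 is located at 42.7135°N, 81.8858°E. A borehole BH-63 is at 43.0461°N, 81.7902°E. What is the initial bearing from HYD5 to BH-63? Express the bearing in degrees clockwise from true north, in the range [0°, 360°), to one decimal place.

348.1°

Δλ = -0.0956°
y = sin Δλ · cos φ₂ = -0.001219
x = cos φ₁ sin φ₂ − sin φ₁ cos φ₂ cos Δλ = 0.005806
θ = atan2(y, x) = -11.8616° → 348.1384° (mod 360°)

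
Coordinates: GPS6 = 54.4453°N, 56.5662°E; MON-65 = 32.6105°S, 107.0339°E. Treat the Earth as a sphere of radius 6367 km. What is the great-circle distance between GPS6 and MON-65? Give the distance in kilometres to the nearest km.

10810 km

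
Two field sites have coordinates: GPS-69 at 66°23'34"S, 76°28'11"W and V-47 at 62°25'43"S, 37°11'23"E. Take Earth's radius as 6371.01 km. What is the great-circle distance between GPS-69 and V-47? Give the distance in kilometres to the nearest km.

GPS-69: φ = -66.39278°, λ = -76.46972°
V-47: φ = -62.42861°, λ = +37.18972°
Δφ = 3.9642°,  Δλ = 113.6594°
a = sin²(Δφ/2) + cos φ₁ cos φ₂ sin²(Δλ/2) = 0.131066
c = 2·arcsin(√a) = 0.740891 rad = 42.4499°
d = R·c = 6371.01 × 0.740891 = 4720.2 km

4720 km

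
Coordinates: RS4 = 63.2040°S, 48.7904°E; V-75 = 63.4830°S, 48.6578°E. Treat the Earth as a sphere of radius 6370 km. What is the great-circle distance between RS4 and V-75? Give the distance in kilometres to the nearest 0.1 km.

31.7 km

Δφ = -0.2790°,  Δλ = -0.1326°
a = sin²(Δφ/2) + cos φ₁ cos φ₂ sin²(Δλ/2) = 0.000006
c = 2·arcsin(√a) = 0.004979 rad = 0.2853°
d = R·c = 6370 × 0.004979 = 31.7 km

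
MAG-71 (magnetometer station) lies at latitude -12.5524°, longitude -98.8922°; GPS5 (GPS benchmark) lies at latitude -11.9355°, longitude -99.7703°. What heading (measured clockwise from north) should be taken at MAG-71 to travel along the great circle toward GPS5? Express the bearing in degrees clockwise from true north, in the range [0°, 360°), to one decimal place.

305.6°

Δλ = -0.8781°
y = sin Δλ · cos φ₂ = -0.014994
x = cos φ₁ sin φ₂ − sin φ₁ cos φ₂ cos Δλ = 0.010742
θ = atan2(y, x) = -54.3817° → 305.6183° (mod 360°)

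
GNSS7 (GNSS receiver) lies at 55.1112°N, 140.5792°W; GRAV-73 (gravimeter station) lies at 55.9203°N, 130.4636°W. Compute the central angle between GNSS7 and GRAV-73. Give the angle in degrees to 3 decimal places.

Δφ = 0.8091°,  Δλ = 10.1156°
a = sin²(Δφ/2) + cos φ₁ cos φ₂ sin²(Δλ/2) = 0.002541
c = 2·arcsin(√a) = 0.100858 rad = 5.7788°

5.779°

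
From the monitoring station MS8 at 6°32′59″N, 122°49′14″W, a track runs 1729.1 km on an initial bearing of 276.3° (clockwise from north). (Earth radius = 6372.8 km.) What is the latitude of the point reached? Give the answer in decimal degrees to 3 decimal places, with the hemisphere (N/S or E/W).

MS8: φ = +6.54972°, λ = -122.82056°
δ = d/R = 1729.1/6372.8 = 0.271325 rad
φ₂ = arcsin(sin φ₁ cos δ + cos φ₁ sin δ cos θ)
   = arcsin(0.11407·0.96342 + 0.99347·0.26801·0.10973) = 7.99636°
λ₂ = λ₁ + atan2(sin θ sin δ cos φ₁, cos δ − sin φ₁ sin φ₂) = -138.42564°

7.996°N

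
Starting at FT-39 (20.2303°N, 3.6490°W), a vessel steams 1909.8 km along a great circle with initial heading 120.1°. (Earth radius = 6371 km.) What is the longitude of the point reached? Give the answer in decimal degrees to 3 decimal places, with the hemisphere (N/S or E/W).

δ = d/R = 1909.8/6371 = 0.299765 rad
φ₂ = arcsin(sin φ₁ cos δ + cos φ₁ sin δ cos θ)
   = arcsin(0.34579·0.95541 + 0.93831·0.29530·-0.50151) = 11.03545°
λ₂ = λ₁ + atan2(sin θ sin δ cos φ₁, cos δ − sin φ₁ sin φ₂) = 11.43816°

11.438°E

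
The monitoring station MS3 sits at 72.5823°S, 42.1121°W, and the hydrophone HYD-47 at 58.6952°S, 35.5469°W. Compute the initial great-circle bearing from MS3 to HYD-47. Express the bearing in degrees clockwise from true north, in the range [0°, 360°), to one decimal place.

Δλ = 6.5652°
y = sin Δλ · cos φ₂ = 0.059407
x = cos φ₁ sin φ₂ − sin φ₁ cos φ₂ cos Δλ = 0.236758
θ = atan2(y, x) = 14.0857° → 14.0857° (mod 360°)

14.1°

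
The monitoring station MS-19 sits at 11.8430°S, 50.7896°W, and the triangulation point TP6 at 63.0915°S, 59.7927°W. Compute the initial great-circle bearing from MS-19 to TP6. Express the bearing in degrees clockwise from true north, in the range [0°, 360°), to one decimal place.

185.2°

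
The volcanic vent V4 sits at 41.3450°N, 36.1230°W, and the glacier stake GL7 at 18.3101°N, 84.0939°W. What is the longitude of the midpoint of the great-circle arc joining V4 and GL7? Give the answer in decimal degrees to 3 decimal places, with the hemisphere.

Bx = cos φ₂ cos Δλ = 0.635611,  By = cos φ₂ sin Δλ = -0.705197
φₘ = atan2(sin φ₁ + sin φ₂, √((cos φ₁ + Bx)² + By²)) = 32.07481°
λₘ = λ₁ + atan2(By, cos φ₁ + Bx) = -63.08404°

63.084°W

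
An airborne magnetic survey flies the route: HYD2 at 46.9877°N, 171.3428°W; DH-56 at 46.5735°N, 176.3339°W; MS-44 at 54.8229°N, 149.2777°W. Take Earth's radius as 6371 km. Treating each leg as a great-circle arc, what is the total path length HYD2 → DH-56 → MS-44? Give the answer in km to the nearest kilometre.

2480 km

HYD2→DH-56: c = 0.060079 rad, d = 382.76 km
DH-56→MS-44: c = 0.329167 rad, d = 2097.13 km
Total = 382.76 + 2097.13 = 2479.89 km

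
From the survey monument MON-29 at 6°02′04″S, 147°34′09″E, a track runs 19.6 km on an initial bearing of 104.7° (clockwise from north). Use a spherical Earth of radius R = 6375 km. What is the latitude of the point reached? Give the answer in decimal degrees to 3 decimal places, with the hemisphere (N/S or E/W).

MON-29: φ = -6.03444°, λ = +147.56917°
δ = d/R = 19.6/6375 = 0.003075 rad
φ₂ = arcsin(sin φ₁ cos δ + cos φ₁ sin δ cos θ)
   = arcsin(-0.10513·1.00000 + 0.99446·0.00307·-0.25376) = -6.07912°
λ₂ = λ₁ + atan2(sin θ sin δ cos φ₁, cos δ − sin φ₁ sin φ₂) = 147.74052°

6.079°S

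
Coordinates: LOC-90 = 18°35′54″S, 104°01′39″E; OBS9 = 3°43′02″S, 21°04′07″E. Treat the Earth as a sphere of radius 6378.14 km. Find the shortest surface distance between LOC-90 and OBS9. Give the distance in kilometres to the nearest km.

9145 km

LOC-90: φ = -18.59833°, λ = +104.02750°
OBS9: φ = -3.71722°, λ = +21.06861°
Δφ = 14.8811°,  Δλ = -82.9589°
a = sin²(Δφ/2) + cos φ₁ cos φ₂ sin²(Δλ/2) = 0.431694
c = 2·arcsin(√a) = 1.433755 rad = 82.1481°
d = R·c = 6378.14 × 1.433755 = 9144.7 km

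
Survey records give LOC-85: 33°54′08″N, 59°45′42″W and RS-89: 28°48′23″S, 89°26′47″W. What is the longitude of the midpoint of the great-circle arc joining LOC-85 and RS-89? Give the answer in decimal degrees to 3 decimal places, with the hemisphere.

75.016°W

LOC-85: φ = +33.90222°, λ = -59.76167°
RS-89: φ = -28.80639°, λ = -89.44639°
Bx = cos φ₂ cos Δλ = 0.761257,  By = cos φ₂ sin Δλ = -0.433944
φₘ = atan2(sin φ₁ + sin φ₂, √((cos φ₁ + Bx)² + By²)) = 2.63567°
λₘ = λ₁ + atan2(By, cos φ₁ + Bx) = -75.01570°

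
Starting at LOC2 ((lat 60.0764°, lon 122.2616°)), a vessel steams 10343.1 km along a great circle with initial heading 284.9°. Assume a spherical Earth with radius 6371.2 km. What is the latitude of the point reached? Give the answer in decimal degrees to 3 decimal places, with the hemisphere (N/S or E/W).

4.733°N

δ = d/R = 10343.1/6371.2 = 1.623415 rad
φ₂ = arcsin(sin φ₁ cos δ + cos φ₁ sin δ cos θ)
   = arcsin(0.86669·-0.05259 + 0.49884·0.99862·0.25713) = 4.73279°
λ₂ = λ₁ + atan2(sin θ sin δ cos φ₁, cos δ − sin φ₁ sin φ₂) = 17.80576°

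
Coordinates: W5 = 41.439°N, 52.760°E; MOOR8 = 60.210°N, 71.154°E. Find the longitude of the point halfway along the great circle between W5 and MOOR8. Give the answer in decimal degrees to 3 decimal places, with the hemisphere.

60.076°E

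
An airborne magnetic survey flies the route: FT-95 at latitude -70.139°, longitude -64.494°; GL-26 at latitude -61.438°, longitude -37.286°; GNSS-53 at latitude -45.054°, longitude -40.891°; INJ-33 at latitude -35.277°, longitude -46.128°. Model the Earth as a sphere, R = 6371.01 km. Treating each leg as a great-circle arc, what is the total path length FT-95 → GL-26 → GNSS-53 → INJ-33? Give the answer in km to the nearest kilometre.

FT-95→GL-26: c = 0.243424 rad, d = 1550.85 km
GL-26→GNSS-53: c = 0.288315 rad, d = 1836.86 km
GNSS-53→INJ-33: c = 0.184278 rad, d = 1174.04 km
Total = 1550.85 + 1836.86 + 1174.04 = 4561.75 km

4562 km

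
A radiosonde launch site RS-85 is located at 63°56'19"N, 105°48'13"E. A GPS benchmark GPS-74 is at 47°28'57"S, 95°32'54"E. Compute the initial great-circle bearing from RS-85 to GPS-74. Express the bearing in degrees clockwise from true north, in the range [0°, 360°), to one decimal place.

RS-85: φ = +63.93861°, λ = +105.80361°
GPS-74: φ = -47.48250°, λ = +95.54833°
Δλ = -10.2553°
y = sin Δλ · cos φ₂ = -0.120318
x = cos φ₁ sin φ₂ − sin φ₁ cos φ₂ cos Δλ = -0.921222
θ = atan2(y, x) = -172.5589° → 187.4411° (mod 360°)

187.4°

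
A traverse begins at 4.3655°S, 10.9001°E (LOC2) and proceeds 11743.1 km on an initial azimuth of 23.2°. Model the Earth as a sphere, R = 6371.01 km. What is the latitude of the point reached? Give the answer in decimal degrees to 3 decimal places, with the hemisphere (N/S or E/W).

64.576°N

δ = d/R = 11743.1/6371.01 = 1.843209 rad
φ₂ = arcsin(sin φ₁ cos δ + cos φ₁ sin δ cos θ)
   = arcsin(-0.07612·-0.26906 + 0.99710·0.96312·0.91914) = 64.57576°
λ₂ = λ₁ + atan2(sin θ sin δ cos φ₁, cos δ − sin φ₁ sin φ₂) = 128.80027°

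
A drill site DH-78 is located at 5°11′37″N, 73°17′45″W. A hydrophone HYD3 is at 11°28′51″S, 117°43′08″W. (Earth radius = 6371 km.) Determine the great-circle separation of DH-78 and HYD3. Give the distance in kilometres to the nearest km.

5252 km

DH-78: φ = +5.19361°, λ = -73.29583°
HYD3: φ = -11.48083°, λ = -117.71889°
Δφ = -16.6744°,  Δλ = -44.4231°
a = sin²(Δφ/2) + cos φ₁ cos φ₂ sin²(Δλ/2) = 0.160495
c = 2·arcsin(√a) = 0.824383 rad = 47.2337°
d = R·c = 6371 × 0.824383 = 5252.1 km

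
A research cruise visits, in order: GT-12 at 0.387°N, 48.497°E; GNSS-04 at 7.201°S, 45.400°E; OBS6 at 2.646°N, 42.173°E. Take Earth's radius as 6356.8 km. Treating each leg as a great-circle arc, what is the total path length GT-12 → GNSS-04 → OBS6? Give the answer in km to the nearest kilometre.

GT-12→GNSS-04: c = 0.142990 rad, d = 908.96 km
GNSS-04→OBS6: c = 0.180820 rad, d = 1149.44 km
Total = 908.96 + 1149.44 = 2058.40 km

2058 km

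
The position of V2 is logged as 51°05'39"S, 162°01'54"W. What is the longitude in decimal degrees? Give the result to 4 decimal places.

162° + 1′/60 + 54″/3600 = 162 + 0.01667 + 0.01500 = 162.0317°

162.0317°W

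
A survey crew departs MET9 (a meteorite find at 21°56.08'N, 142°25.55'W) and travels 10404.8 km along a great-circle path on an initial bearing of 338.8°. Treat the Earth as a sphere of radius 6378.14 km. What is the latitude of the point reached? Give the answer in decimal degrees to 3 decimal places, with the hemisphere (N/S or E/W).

57.209°N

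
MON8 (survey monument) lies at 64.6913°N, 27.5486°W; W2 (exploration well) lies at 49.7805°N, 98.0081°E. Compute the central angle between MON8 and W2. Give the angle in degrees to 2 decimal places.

Δφ = -14.9108°,  Δλ = 125.5567°
a = sin²(Δφ/2) + cos φ₁ cos φ₂ sin²(Δλ/2) = 0.235117
c = 2·arcsin(√a) = 1.012471 rad = 58.0103°

58.01°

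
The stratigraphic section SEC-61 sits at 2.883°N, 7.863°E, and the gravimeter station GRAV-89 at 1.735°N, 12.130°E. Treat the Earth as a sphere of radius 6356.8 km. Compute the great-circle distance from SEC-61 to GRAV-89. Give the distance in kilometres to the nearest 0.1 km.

489.9 km

Δφ = -1.1480°,  Δλ = 4.2670°
a = sin²(Δφ/2) + cos φ₁ cos φ₂ sin²(Δλ/2) = 0.001484
c = 2·arcsin(√a) = 0.077062 rad = 4.4153°
d = R·c = 6356.8 × 0.077062 = 489.9 km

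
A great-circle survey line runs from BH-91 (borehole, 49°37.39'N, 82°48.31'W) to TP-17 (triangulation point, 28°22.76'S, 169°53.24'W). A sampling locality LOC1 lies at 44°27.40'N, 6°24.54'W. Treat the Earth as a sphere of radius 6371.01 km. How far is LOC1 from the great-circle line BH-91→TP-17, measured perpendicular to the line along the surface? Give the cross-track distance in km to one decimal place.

331.2 km

BH-91: φ = +49.62317°, λ = -82.80517°
TP-17: φ = -28.37933°, λ = -169.88733°
LOC1: φ = +44.45667°, λ = -6.40900°
δ₁₃ = central angle BH-91→LOC1 = 0.873300 rad  (haversine)
θ₁₃ = bearing BH-91→LOC1 = 64.844°,  θ₁₂ = bearing BH-91→TP-17 = 248.731°
dₓₜ = R·arcsin(sin δ₁₃ · sin(θ₁₃ − θ₁₂)) = 6371.01·arcsin(0.76645·sin(-183.888°)) = 331.239 km
|dₓₜ| = 331.239 km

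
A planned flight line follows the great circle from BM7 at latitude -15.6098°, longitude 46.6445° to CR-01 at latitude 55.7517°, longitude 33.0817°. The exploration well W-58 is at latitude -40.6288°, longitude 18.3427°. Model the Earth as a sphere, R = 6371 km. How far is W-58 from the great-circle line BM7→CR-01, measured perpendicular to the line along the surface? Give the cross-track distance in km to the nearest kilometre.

δ₁₃ = central angle BM7→W-58 = 0.611494 rad  (haversine)
θ₁₃ = bearing BM7→W-58 = 218.813°,  θ₁₂ = bearing BM7→CR-01 = 352.036°
dₓₜ = R·arcsin(sin δ₁₃ · sin(θ₁₃ − θ₁₂)) = 6371·arcsin(0.57409·sin(-133.223°)) = -2749.814 km
|dₓₜ| = 2749.814 km

2750 km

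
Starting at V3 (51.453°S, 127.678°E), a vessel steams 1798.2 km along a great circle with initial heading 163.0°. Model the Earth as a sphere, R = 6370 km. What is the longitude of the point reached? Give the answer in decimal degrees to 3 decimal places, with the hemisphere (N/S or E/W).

139.469°E

δ = d/R = 1798.2/6370 = 0.282292 rad
φ₂ = arcsin(sin φ₁ cos δ + cos φ₁ sin δ cos θ)
   = arcsin(-0.78210·0.96042 + 0.62316·0.27856·-0.95630) = -66.51172°
λ₂ = λ₁ + atan2(sin θ sin δ cos φ₁, cos δ − sin φ₁ sin φ₂) = 139.46891°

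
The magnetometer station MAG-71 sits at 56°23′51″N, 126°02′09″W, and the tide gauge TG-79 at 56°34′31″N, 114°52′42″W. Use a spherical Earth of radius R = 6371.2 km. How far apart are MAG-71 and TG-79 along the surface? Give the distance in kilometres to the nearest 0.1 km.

MAG-71: φ = +56.39750°, λ = -126.03583°
TG-79: φ = +56.57528°, λ = -114.87833°
Δφ = 0.1778°,  Δλ = 11.1575°
a = sin²(Δφ/2) + cos φ₁ cos φ₂ sin²(Δλ/2) = 0.002883
c = 2·arcsin(√a) = 0.107446 rad = 6.1562°
d = R·c = 6371.2 × 0.107446 = 684.6 km

684.6 km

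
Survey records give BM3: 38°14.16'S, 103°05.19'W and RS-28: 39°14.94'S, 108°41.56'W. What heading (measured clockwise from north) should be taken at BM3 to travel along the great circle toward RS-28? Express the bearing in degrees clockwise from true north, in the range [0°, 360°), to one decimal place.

255.2°

BM3: φ = -38.23600°, λ = -103.08650°
RS-28: φ = -39.24900°, λ = -108.69267°
Δλ = -5.6062°
y = sin Δλ · cos φ₂ = -0.075652
x = cos φ₁ sin φ₂ − sin φ₁ cos φ₂ cos Δλ = -0.019972
θ = atan2(y, x) = -104.7885° → 255.2115° (mod 360°)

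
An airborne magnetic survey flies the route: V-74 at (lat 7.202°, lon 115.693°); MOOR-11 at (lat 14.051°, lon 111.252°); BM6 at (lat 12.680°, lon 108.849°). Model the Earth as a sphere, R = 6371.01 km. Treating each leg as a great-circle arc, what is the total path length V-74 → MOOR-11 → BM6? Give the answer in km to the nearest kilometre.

1204 km

V-74→MOOR-11: c = 0.141722 rad, d = 902.91 km
MOOR-11→BM6: c = 0.047302 rad, d = 301.36 km
Total = 902.91 + 301.36 = 1204.27 km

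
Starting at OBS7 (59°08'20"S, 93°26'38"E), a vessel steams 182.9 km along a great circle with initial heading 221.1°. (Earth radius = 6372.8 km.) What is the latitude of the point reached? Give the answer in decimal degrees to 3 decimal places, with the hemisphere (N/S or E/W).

OBS7: φ = -59.13889°, λ = +93.44389°
δ = d/R = 182.9/6372.8 = 0.028700 rad
φ₂ = arcsin(sin φ₁ cos δ + cos φ₁ sin δ cos θ)
   = arcsin(-0.85841·0.99959 + 0.51296·0.02870·-0.75356) = -60.36027°
λ₂ = λ₁ + atan2(sin θ sin δ cos φ₁, cos δ − sin φ₁ sin φ₂) = 91.25784°

60.360°S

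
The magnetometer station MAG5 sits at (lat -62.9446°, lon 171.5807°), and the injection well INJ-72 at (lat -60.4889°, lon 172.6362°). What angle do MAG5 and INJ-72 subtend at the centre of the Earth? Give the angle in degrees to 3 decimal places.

Δφ = 2.4557°,  Δλ = 1.0555°
a = sin²(Δφ/2) + cos φ₁ cos φ₂ sin²(Δλ/2) = 0.000478
c = 2·arcsin(√a) = 0.043738 rad = 2.5060°

2.506°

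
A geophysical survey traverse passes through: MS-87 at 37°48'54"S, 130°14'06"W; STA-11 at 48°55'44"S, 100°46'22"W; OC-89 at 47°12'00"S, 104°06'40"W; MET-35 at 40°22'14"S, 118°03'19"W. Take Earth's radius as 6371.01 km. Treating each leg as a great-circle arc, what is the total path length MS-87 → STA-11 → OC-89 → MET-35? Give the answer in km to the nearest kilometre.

4323 km

MS-87: φ = -37.81500°, λ = -130.23500°
STA-11: φ = -48.92889°, λ = -100.77278°
OC-89: φ = -47.20000°, λ = -104.11111°
MET-35: φ = -40.37056°, λ = -118.05528°
MS-87→STA-11: c = 0.417449 rad, d = 2659.57 km
STA-11→OC-89: c = 0.049254 rad, d = 313.80 km
OC-89→MET-35: c = 0.211820 rad, d = 1349.50 km
Total = 2659.57 + 313.80 + 1349.50 = 4322.87 km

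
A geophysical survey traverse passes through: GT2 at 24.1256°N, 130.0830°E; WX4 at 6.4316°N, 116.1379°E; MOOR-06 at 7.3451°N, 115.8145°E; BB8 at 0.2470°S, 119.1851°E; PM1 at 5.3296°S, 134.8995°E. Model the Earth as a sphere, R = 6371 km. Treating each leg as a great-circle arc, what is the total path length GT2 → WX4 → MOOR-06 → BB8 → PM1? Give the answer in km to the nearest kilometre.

GT2→WX4: c = 0.387216 rad, d = 2466.95 km
WX4→MOOR-06: c = 0.016900 rad, d = 107.67 km
MOOR-06→BB8: c = 0.144916 rad, d = 923.26 km
BB8→PM1: c = 0.287860 rad, d = 1833.96 km
Total = 2466.95 + 107.67 + 923.26 + 1833.96 = 5331.83 km

5332 km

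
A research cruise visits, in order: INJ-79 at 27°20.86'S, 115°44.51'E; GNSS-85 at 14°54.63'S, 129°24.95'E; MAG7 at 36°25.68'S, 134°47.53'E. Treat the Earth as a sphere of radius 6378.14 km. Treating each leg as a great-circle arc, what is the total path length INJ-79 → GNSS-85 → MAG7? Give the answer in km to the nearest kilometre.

4434 km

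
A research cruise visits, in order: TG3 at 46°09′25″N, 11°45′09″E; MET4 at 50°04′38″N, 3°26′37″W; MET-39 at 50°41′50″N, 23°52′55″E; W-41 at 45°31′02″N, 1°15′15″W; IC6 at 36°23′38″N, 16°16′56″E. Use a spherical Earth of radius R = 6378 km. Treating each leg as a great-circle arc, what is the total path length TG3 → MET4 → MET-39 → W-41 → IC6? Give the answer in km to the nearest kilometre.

6866 km

TG3: φ = +46.15694°, λ = +11.75250°
MET4: φ = +50.07722°, λ = -3.44361°
MET-39: φ = +50.69722°, λ = +23.88194°
W-41: φ = +45.51722°, λ = -1.25417°
IC6: φ = +36.39389°, λ = +16.28222°
TG3→MET4: c = 0.189404 rad, d = 1208.02 km
MET4→MET-39: c = 0.302545 rad, d = 1929.63 km
MET-39→W-41: c = 0.304871 rad, d = 1944.47 km
W-41→IC6: c = 0.279707 rad, d = 1783.97 km
Total = 1208.02 + 1929.63 + 1944.47 + 1783.97 = 6866.09 km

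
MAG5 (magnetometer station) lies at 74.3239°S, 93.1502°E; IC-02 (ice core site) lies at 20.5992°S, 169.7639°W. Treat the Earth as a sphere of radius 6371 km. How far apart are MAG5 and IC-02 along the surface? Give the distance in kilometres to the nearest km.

8016 km

Δφ = 53.7247°,  Δλ = 97.0859°
a = sin²(Δφ/2) + cos φ₁ cos φ₂ sin²(Δλ/2) = 0.346229
c = 2·arcsin(√a) = 1.258187 rad = 72.0888°
d = R·c = 6371 × 1.258187 = 8015.9 km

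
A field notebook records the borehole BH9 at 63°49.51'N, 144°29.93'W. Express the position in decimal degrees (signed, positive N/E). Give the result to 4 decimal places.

+63.8252°, -144.4988°

lat: 63.8252° N → +63.8252°
lon: 144.4988° W → -144.4988°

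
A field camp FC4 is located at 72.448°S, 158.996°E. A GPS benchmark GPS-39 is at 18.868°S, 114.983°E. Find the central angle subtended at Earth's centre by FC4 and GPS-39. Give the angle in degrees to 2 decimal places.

59.10°

Δφ = 53.5800°,  Δλ = -44.0130°
a = sin²(Δφ/2) + cos φ₁ cos φ₂ sin²(Δλ/2) = 0.243218
c = 2·arcsin(√a) = 1.031463 rad = 59.0985°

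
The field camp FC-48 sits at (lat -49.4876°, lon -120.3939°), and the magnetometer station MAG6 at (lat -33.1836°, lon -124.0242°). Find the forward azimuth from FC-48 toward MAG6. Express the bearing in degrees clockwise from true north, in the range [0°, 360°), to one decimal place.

Δλ = -3.6303°
y = sin Δλ · cos φ₂ = -0.052992
x = cos φ₁ sin φ₂ − sin φ₁ cos φ₂ cos Δλ = 0.279457
θ = atan2(y, x) = -10.7373° → 349.2627° (mod 360°)

349.3°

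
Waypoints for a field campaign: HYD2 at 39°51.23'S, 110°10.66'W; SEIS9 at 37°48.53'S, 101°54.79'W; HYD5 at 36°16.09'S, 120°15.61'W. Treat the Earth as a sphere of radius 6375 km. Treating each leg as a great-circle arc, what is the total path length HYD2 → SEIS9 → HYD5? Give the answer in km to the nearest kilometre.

2387 km

HYD2: φ = -39.85383°, λ = -110.17767°
SEIS9: φ = -37.80883°, λ = -101.91317°
HYD5: φ = -36.26817°, λ = -120.26017°
HYD2→SEIS9: c = 0.117844 rad, d = 751.25 km
SEIS9→HYD5: c = 0.256599 rad, d = 1635.82 km
Total = 751.25 + 1635.82 = 2387.07 km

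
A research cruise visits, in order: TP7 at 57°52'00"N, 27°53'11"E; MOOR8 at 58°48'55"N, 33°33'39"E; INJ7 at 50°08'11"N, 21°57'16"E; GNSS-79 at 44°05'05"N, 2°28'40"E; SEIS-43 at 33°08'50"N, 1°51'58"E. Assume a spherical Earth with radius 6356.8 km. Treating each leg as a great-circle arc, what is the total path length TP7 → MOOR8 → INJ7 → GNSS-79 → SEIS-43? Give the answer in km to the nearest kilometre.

4388 km

TP7: φ = +57.86667°, λ = +27.88639°
MOOR8: φ = +58.81528°, λ = +33.56083°
INJ7: φ = +50.13639°, λ = +21.95444°
GNSS-79: φ = +44.08472°, λ = +2.47778°
SEIS-43: φ = +33.14722°, λ = +1.86611°
TP7→MOOR8: c = 0.054535 rad, d = 346.67 km
MOOR8→INJ7: c = 0.191271 rad, d = 1215.87 km
INJ7→GNSS-79: c = 0.253338 rad, d = 1610.42 km
GNSS-79→SEIS-43: c = 0.191076 rad, d = 1214.63 km
Total = 346.67 + 1215.87 + 1610.42 + 1214.63 = 4387.59 km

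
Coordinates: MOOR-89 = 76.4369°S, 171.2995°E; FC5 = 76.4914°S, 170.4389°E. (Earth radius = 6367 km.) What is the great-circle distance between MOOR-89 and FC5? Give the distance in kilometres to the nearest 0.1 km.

Δφ = -0.0545°,  Δλ = -0.8606°
a = sin²(Δφ/2) + cos φ₁ cos φ₂ sin²(Δλ/2) = 0.000003
c = 2·arcsin(√a) = 0.003642 rad = 0.2087°
d = R·c = 6367 × 0.003642 = 23.2 km

23.2 km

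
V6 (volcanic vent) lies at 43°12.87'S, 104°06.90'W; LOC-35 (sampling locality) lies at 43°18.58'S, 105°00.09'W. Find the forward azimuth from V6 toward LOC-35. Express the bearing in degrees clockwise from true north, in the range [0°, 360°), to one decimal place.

V6: φ = -43.21450°, λ = -104.11500°
LOC-35: φ = -43.30967°, λ = -105.00150°
Δλ = -0.8865°
y = sin Δλ · cos φ₂ = -0.011258
x = cos φ₁ sin φ₂ − sin φ₁ cos φ₂ cos Δλ = -0.001721
θ = atan2(y, x) = -98.6894° → 261.3106° (mod 360°)

261.3°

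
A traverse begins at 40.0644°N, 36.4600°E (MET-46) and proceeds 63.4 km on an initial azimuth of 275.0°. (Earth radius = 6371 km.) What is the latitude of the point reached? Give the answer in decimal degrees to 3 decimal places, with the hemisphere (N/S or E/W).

40.112°N

δ = d/R = 63.4/6371 = 0.009951 rad
φ₂ = arcsin(sin φ₁ cos δ + cos φ₁ sin δ cos θ)
   = arcsin(0.64365·0.99995 + 0.76532·0.00995·0.08716) = 40.11172°
λ₂ = λ₁ + atan2(sin θ sin δ cos φ₁, cos δ − sin φ₁ sin φ₂) = 35.71730°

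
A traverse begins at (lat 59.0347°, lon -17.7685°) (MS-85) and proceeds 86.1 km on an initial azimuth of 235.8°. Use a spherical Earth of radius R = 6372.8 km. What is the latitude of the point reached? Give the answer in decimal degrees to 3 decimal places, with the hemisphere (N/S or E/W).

58.594°N

δ = d/R = 86.1/6372.8 = 0.013511 rad
φ₂ = arcsin(sin φ₁ cos δ + cos φ₁ sin δ cos θ)
   = arcsin(0.85748·0.99991 + 0.51452·0.01351·-0.56208) = 58.59372°
λ₂ = λ₁ + atan2(sin θ sin δ cos φ₁, cos δ − sin φ₁ sin φ₂) = -18.99718°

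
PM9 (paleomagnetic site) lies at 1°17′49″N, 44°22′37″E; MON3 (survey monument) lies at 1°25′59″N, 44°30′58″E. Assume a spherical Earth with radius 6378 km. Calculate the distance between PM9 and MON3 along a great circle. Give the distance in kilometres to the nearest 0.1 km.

21.7 km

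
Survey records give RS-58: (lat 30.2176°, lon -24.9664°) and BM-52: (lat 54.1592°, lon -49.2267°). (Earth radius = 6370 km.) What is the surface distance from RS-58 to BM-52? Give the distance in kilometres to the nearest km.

Δφ = 23.9416°,  Δλ = -24.2603°
a = sin²(Δφ/2) + cos φ₁ cos φ₂ sin²(Δλ/2) = 0.065362
c = 2·arcsin(√a) = 0.517060 rad = 29.6254°
d = R·c = 6370 × 0.517060 = 3293.7 km

3294 km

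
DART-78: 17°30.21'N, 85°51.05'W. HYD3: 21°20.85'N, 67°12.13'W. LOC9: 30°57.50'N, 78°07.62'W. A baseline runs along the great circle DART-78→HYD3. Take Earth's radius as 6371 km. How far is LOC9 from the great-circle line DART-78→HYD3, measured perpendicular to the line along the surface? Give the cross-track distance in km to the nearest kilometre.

DART-78: φ = +17.50350°, λ = -85.85083°
HYD3: φ = +21.34750°, λ = -67.20217°
LOC9: φ = +30.95833°, λ = -78.12700°
δ₁₃ = central angle DART-78→LOC9 = 0.264843 rad  (haversine)
θ₁₃ = bearing DART-78→LOC9 = 26.123°,  θ₁₂ = bearing DART-78→HYD3 = 74.651°
dₓₜ = R·arcsin(sin δ₁₃ · sin(θ₁₃ − θ₁₂)) = 6371·arcsin(0.26176·sin(-48.528°)) = -1257.697 km
|dₓₜ| = 1257.697 km

1258 km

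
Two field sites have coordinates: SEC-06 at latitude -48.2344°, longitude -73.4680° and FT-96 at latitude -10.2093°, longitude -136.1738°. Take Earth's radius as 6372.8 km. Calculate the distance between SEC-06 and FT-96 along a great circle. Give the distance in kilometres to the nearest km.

7158 km

Δφ = 38.0251°,  Δλ = -62.7058°
a = sin²(Δφ/2) + cos φ₁ cos φ₂ sin²(Δλ/2) = 0.283597
c = 2·arcsin(√a) = 1.123193 rad = 64.3542°
d = R·c = 6372.8 × 1.123193 = 7157.9 km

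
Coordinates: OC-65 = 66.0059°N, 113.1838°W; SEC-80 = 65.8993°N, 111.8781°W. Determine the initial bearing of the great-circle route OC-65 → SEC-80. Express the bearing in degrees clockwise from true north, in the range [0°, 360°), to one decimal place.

100.7°

Δλ = 1.3057°
y = sin Δλ · cos φ₂ = 0.009305
x = cos φ₁ sin φ₂ − sin φ₁ cos φ₂ cos Δλ = -0.001764
θ = atan2(y, x) = 100.7327° → 100.7327° (mod 360°)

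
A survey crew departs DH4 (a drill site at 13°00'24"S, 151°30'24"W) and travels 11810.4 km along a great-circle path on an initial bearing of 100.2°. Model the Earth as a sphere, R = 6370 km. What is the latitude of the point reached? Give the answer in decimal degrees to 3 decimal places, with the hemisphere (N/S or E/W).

5.898°S

DH4: φ = -13.00667°, λ = -151.50667°
δ = d/R = 11810.4/6370 = 1.854066 rad
φ₂ = arcsin(sin φ₁ cos δ + cos φ₁ sin δ cos θ)
   = arcsin(-0.22506·-0.27950 + 0.97434·0.96015·-0.17708) = -5.89815°
λ₂ = λ₁ + atan2(sin θ sin δ cos φ₁, cos δ − sin φ₁ sin φ₂) = -43.31205°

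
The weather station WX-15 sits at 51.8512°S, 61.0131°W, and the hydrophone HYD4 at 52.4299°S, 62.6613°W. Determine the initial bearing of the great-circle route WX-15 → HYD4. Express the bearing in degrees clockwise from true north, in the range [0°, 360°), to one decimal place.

239.6°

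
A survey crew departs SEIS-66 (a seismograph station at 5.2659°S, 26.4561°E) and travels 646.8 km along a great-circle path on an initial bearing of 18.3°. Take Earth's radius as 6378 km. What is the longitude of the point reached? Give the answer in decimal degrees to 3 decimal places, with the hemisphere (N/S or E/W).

δ = d/R = 646.8/6378 = 0.101411 rad
φ₂ = arcsin(sin φ₁ cos δ + cos φ₁ sin δ cos θ)
   = arcsin(-0.09178·0.99486 + 0.99578·0.10124·0.94943) = 0.25240°
λ₂ = λ₁ + atan2(sin θ sin δ cos φ₁, cos δ − sin φ₁ sin φ₂) = 28.27773°

28.278°E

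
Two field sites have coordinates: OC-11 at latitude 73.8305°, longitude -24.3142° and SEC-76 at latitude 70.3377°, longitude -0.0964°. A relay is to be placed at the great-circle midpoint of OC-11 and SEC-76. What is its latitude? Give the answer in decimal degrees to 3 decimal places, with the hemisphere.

72.455°N

Bx = cos φ₂ cos Δλ = 0.306863,  By = cos φ₂ sin Δλ = 0.138024
φₘ = atan2(sin φ₁ + sin φ₂, √((cos φ₁ + Bx)² + By²)) = 72.45465°
λₘ = λ₁ + atan2(By, cos φ₁ + Bx) = -11.04617°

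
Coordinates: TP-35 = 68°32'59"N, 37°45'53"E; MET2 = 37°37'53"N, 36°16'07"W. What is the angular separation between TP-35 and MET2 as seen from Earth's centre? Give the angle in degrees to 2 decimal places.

49.61°

TP-35: φ = +68.54972°, λ = +37.76472°
MET2: φ = +37.63139°, λ = -36.26861°
Δφ = -30.9183°,  Δλ = -74.0333°
a = sin²(Δφ/2) + cos φ₁ cos φ₂ sin²(Δλ/2) = 0.176023
c = 2·arcsin(√a) = 0.865902 rad = 49.6125°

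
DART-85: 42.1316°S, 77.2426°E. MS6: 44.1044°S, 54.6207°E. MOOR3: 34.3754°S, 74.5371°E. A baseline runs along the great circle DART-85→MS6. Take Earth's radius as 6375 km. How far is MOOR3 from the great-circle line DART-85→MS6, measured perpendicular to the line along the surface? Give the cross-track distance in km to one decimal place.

δ₁₃ = central angle DART-85→MOOR3 = 0.140336 rad  (haversine)
θ₁₃ = bearing DART-85→MOOR3 = 343.828°,  θ₁₂ = bearing DART-85→MS6 = 255.489°
dₓₜ = R·arcsin(sin δ₁₃ · sin(θ₁₃ − θ₁₂)) = 6375·arcsin(0.13988·sin(88.339°)) = 894.264 km
|dₓₜ| = 894.264 km

894.3 km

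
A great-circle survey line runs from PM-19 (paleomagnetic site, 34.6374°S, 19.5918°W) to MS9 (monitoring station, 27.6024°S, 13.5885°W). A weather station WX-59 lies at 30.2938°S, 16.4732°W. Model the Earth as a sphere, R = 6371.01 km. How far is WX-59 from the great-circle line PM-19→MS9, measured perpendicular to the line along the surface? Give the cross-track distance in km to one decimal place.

δ₁₃ = central angle PM-19→WX-59 = 0.088621 rad  (haversine)
θ₁₃ = bearing PM-19→WX-59 = 32.056°,  θ₁₂ = bearing PM-19→MS9 = 37.747°
dₓₜ = R·arcsin(sin δ₁₃ · sin(θ₁₃ − θ₁₂)) = 6371.01·arcsin(0.08851·sin(-5.691°)) = -55.915 km
|dₓₜ| = 55.915 km

55.9 km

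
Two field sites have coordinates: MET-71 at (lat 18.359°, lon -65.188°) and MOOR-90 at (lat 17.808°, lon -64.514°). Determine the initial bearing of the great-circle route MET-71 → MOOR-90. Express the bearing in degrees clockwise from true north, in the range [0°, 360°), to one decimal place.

Δλ = 0.6740°
y = sin Δλ · cos φ₂ = 0.011200
x = cos φ₁ sin φ₂ − sin φ₁ cos φ₂ cos Δλ = -0.009596
θ = atan2(y, x) = 130.5900° → 130.5900° (mod 360°)

130.6°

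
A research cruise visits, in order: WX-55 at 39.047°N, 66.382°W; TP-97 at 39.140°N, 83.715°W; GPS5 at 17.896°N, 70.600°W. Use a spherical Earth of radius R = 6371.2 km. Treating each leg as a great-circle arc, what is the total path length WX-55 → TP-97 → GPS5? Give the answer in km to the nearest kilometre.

WX-55→TP-97: c = 0.234437 rad, d = 1493.65 km
TP-97→GPS5: c = 0.420722 rad, d = 2680.51 km
Total = 1493.65 + 2680.51 = 4174.15 km

4174 km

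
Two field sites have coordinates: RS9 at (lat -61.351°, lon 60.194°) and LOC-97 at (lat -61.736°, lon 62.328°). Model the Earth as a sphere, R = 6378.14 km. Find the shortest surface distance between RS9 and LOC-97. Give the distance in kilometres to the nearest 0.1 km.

Δφ = -0.3850°,  Δλ = 2.1340°
a = sin²(Δφ/2) + cos φ₁ cos φ₂ sin²(Δλ/2) = 0.000090
c = 2·arcsin(√a) = 0.018975 rad = 1.0872°
d = R·c = 6378.14 × 0.018975 = 121.0 km

121.0 km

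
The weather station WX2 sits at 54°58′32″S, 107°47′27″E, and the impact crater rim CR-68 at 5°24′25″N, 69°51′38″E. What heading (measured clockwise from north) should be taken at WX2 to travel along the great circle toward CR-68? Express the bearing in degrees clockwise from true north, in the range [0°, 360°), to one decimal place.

WX2: φ = -54.97556°, λ = +107.79083°
CR-68: φ = +5.40694°, λ = +69.86056°
Δλ = -37.9303°
y = sin Δλ · cos φ₂ = -0.611967
x = cos φ₁ sin φ₂ − sin φ₁ cos φ₂ cos Δλ = 0.697127
θ = atan2(y, x) = -41.2780° → 318.7220° (mod 360°)

318.7°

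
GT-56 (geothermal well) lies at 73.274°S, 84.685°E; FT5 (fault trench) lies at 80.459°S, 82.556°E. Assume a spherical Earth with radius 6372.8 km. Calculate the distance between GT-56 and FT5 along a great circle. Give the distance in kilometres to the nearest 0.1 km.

800.8 km

Δφ = -7.1850°,  Δλ = -2.1290°
a = sin²(Δφ/2) + cos φ₁ cos φ₂ sin²(Δλ/2) = 0.003943
c = 2·arcsin(√a) = 0.125665 rad = 7.2001°
d = R·c = 6372.8 × 0.125665 = 800.8 km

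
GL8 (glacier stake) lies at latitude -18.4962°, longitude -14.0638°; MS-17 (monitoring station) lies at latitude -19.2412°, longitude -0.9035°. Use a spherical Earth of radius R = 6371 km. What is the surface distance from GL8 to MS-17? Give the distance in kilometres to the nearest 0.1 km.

Δφ = -0.7450°,  Δλ = 13.1603°
a = sin²(Δφ/2) + cos φ₁ cos φ₂ sin²(Δλ/2) = 0.011800
c = 2·arcsin(√a) = 0.217684 rad = 12.4724°
d = R·c = 6371 × 0.217684 = 1386.9 km

1386.9 km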